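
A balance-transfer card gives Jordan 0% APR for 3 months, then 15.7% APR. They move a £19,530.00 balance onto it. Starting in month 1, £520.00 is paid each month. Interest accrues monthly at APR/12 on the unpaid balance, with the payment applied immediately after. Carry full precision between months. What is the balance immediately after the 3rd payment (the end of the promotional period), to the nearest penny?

£17,970.00

Promo months 1–3 at r₀ = 0%/12 = 0; months 4+ at r₁ = 15.7%/12 = 0.0130833.
After month 3 (no interest yet): B = £19,530.00 − 3·£520.00 = £17,970.00.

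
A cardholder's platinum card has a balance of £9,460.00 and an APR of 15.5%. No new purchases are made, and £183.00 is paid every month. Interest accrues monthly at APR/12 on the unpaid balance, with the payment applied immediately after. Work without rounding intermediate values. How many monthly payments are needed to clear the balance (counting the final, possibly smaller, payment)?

Monthly rate r = 15.5%/12 = 1.29167% = 0.0129167.
Recurrence: B ← B·(1+r) − £183.00.
Month 1: interest £122.19; balance after payment £9,399.19.
Month 2: interest £121.41; balance after payment £9,337.60.
Closed form: n = −ln(1 − rB₀/P)/ln(1+r) = −ln(0.33229)/ln(1.01292) ≈ 85.847, so the balance reaches zero during payment 86.

86 months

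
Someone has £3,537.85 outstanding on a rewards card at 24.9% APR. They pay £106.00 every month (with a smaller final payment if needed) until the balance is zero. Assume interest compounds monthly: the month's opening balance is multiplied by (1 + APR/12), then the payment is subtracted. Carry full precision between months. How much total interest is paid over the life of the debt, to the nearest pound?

Monthly rate r = 24.9%/12 = 2.075% = 0.02075.
Payoff takes n = ⌈−ln(1 − rB₀/P)/ln(1+r)⌉ = ⌈57.428⌉ = 58 payments; the last is £45.68.
Total paid = 57·£106.00 + £45.68 = £6,087.68.
Total interest = total paid − principal = £6,087.68 − £3,537.85 = £2,549.83.

£2,550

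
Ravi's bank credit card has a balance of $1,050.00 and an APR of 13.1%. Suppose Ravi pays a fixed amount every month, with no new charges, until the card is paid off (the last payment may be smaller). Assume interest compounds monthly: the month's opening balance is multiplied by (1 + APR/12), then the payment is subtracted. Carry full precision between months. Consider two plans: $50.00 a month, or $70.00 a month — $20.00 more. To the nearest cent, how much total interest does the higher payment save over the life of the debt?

Monthly rate r = 13.1%/12 = 1.09167% = 0.0109167.
At $50.00/mo: n = ⌈−ln(1 − rB₀/P)/ln(1+r)⌉ = 24 payments (last $49.13); total interest = total paid − $1,050.00 = $149.13.
At $70.00/mo: 17 payments (last $33.02); total interest $103.02.
Interest saved = $149.13 − $103.02 = $46.11.

$46.11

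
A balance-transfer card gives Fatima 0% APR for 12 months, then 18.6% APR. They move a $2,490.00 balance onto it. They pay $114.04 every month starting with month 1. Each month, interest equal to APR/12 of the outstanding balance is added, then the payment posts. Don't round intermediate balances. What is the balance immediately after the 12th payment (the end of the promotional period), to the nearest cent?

Promo months 1–12 at r₀ = 0%/12 = 0; months 13+ at r₁ = 18.6%/12 = 0.0155.
After month 12 (no interest yet): B = $2,490.00 − 12·$114.04 = $1,121.52.

$1,121.52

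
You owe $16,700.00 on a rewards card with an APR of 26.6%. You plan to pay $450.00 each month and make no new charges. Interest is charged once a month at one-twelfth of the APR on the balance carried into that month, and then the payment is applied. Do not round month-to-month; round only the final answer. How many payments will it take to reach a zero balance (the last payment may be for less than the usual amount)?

Monthly rate r = 26.6%/12 = 2.21667% = 0.0221667.
Recurrence: B ← B·(1+r) − $450.00.
Month 1: interest $370.18; balance after payment $16,620.18.
Month 2: interest $368.41; balance after payment $16,538.60.
Closed form: n = −ln(1 − rB₀/P)/ln(1+r) = −ln(0.17737)/ln(1.02217) ≈ 78.885, so the balance reaches zero during payment 79.

79 payments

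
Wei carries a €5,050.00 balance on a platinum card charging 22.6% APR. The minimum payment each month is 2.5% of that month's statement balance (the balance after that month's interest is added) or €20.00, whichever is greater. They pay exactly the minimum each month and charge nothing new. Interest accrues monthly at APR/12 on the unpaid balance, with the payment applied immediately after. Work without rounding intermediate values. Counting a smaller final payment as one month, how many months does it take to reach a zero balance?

Monthly rate r = 22.6%/12 = 1.88333% = 0.0188333.
While 2.5% of the post-interest balance exceeds €20.00, each month B ← (B·(1+r))·(1 − 0.025), i.e. B shrinks by the factor (1+r)·0.975 = 0.99336.
This holds for months 1–280. Entering month 281 the balance is €782.46; 2.5% of the post-interest balance is now below €20.00, so the flat €20.00 minimum applies from here.
From month 281 a fixed €20.00 at rate r clears €782.46 in 72 more payments. Total: 280 + 72 = 352 months.

352 months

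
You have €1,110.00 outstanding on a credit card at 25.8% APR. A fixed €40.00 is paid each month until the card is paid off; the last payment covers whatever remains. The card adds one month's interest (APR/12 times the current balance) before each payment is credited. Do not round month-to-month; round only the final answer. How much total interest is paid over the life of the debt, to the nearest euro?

€597

Monthly rate r = 25.8%/12 = 2.15% = 0.0215.
Payoff takes n = ⌈−ln(1 − rB₀/P)/ln(1+r)⌉ = ⌈42.680⌉ = 43 payments; the last is €27.28.
Total paid = 42·€40.00 + €27.28 = €1,707.28.
Total interest = total paid − principal = €1,707.28 − €1,110.00 = €597.28.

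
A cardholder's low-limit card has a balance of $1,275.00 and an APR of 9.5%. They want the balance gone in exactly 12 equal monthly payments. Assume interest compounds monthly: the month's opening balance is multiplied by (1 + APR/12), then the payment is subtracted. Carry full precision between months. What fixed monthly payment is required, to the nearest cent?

$111.80

Monthly rate r = 9.5%/12 = 0.791667% = 0.00791667.
Level-payment amortization: P = B₀·r / (1 − (1+r)^(−n)) = 1275.00·0.00791667 / (1 − 1.00792^(−12)).
Denominator 1 − (1+r)^(−12) = 0.0902868339.
P = 10.0938 / 0.0902868339 ≈ 111.80.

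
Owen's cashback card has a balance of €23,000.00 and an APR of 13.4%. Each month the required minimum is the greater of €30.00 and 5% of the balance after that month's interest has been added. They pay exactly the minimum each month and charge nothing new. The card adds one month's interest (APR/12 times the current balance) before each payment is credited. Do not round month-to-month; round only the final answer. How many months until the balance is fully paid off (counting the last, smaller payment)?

Monthly rate r = 13.4%/12 = 1.11667% = 0.0111667.
While 5% of the post-interest balance exceeds €30.00, each month B ← (B·(1+r))·(1 − 0.05), i.e. B shrinks by the factor (1+r)·0.95 = 0.96061.
This holds for months 1–92. Entering month 93 the balance is €570.15; 5% of the post-interest balance is now below €30.00, so the flat €30.00 minimum applies from here.
From month 93 a fixed €30.00 at rate r clears €570.15 in 22 more payments. Total: 92 + 22 = 114 months.

114 months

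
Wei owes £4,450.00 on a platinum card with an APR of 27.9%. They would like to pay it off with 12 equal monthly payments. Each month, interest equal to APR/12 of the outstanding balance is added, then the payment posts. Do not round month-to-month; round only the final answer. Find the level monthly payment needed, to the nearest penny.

£429.23

Monthly rate r = 27.9%/12 = 2.325% = 0.02325.
Level-payment amortization: P = B₀·r / (1 − (1+r)^(−n)) = 4450.00·0.02325 / (1 − 1.02325^(−12)).
Denominator 1 − (1+r)^(−12) = 0.241039873.
P = 103.463 / 0.241039873 ≈ 429.23.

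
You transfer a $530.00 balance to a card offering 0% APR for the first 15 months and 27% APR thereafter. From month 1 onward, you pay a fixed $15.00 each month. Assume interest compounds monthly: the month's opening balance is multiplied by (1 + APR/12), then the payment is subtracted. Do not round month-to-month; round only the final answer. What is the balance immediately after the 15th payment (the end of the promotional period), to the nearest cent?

Promo months 1–15 at r₀ = 0%/12 = 0; months 16+ at r₁ = 27%/12 = 0.0225.
After month 15 (no interest yet): B = $530.00 − 15·$15.00 = $305.00.

$305.00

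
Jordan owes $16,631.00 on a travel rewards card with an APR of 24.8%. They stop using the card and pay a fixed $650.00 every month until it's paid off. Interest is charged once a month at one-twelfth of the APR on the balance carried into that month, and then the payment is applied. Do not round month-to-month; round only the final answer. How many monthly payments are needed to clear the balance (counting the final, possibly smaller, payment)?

37 payments

Monthly rate r = 24.8%/12 = 2.06667% = 0.0206667.
Recurrence: B ← B·(1+r) − $650.00.
Month 1: interest $343.71; balance after payment $16,324.71.
Month 2: interest $337.38; balance after payment $16,012.08.
Closed form: n = −ln(1 − rB₀/P)/ln(1+r) = −ln(0.47122)/ln(1.02067) ≈ 36.783, so the balance reaches zero during payment 37.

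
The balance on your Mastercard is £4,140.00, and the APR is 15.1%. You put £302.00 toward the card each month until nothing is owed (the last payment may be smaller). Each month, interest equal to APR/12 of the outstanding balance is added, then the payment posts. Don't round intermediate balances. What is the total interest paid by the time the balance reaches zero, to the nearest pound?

£433

Monthly rate r = 15.1%/12 = 1.25833% = 0.0125833.
Payoff takes n = ⌈−ln(1 − rB₀/P)/ln(1+r)⌉ = ⌈15.142⌉ = 16 payments; the last is £43.07.
Total paid = 15·£302.00 + £43.07 = £4,573.07.
Total interest = total paid − principal = £4,573.07 − £4,140.00 = £433.07.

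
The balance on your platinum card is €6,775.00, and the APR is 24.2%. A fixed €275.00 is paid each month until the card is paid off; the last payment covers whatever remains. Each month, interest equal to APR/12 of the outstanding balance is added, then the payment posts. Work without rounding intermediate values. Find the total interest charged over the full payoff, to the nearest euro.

€2,686

Monthly rate r = 24.2%/12 = 2.01667% = 0.0201667.
Payoff takes n = ⌈−ln(1 − rB₀/P)/ln(1+r)⌉ = ⌈34.400⌉ = 35 payments; the last is €110.70.
Total paid = 34·€275.00 + €110.70 = €9,460.70.
Total interest = total paid − principal = €9,460.70 − €6,775.00 = €2,685.70.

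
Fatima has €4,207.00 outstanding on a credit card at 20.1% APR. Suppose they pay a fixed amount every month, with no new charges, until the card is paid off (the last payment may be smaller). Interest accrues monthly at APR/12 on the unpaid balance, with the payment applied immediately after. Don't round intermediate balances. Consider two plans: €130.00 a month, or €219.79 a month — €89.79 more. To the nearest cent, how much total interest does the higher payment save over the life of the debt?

Monthly rate r = 20.1%/12 = 1.675% = 0.01675.
At €130.00/mo: n = ⌈−ln(1 − rB₀/P)/ln(1+r)⌉ = 48 payments (last €2.20); total interest = total paid − €4,207.00 = €1,905.20.
At €219.79/mo: 24 payments (last €59.95); total interest €908.12.
Interest saved = €1,905.20 − €908.12 = €997.08.

€997.08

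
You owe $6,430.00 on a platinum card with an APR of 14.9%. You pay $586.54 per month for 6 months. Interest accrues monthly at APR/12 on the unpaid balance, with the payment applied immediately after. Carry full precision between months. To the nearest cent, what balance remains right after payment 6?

$3,293.84

Monthly rate r = 14.9%/12 = 1.24167% = 0.0124167.
Each month: B ← B·(1+r) − $586.54.
Month 1: interest $79.84; balance after payment $5,923.30.
Month 2: interest $73.55; balance after payment $5,410.31.
Month 3: interest $67.18; balance after payment $4,890.94.
Month 4: interest $60.73; balance after payment $4,365.13.
Month 5: interest $54.20; balance after payment $3,832.79.
Month 6: interest $47.59; balance after payment $3,293.84.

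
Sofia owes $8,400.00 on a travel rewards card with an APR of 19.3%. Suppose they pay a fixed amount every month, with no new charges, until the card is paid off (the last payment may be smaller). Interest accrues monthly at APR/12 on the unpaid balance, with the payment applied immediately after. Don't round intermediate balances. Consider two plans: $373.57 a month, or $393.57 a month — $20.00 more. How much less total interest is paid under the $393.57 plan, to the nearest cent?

$137.09

Monthly rate r = 19.3%/12 = 1.60833% = 0.0160833.
At $373.57/mo: n = ⌈−ln(1 − rB₀/P)/ln(1+r)⌉ = 29 payments (last $49.78); total interest = total paid − $8,400.00 = $2,109.74.
At $393.57/mo: 27 payments (last $139.83); total interest $1,972.65.
Interest saved = $2,109.74 − $1,972.65 = $137.09.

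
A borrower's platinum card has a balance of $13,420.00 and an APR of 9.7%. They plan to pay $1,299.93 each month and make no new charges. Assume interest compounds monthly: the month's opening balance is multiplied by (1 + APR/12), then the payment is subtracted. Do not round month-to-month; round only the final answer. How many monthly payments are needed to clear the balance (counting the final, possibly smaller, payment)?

11 months

Monthly rate r = 9.7%/12 = 0.808333% = 0.00808333.
Recurrence: B ← B·(1+r) − $1,299.93.
Month 1: interest $108.48; balance after payment $12,228.55.
Month 2: interest $98.85; balance after payment $11,027.47.
Closed form: n = −ln(1 − rB₀/P)/ln(1+r) = −ln(0.91655)/ln(1.00808) ≈ 10.823, so the balance reaches zero during payment 11.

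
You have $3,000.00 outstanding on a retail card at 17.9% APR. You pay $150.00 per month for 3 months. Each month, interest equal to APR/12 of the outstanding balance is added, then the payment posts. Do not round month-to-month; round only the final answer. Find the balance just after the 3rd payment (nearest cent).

Monthly rate r = 17.9%/12 = 1.49167% = 0.0149167.
Each month: B ← B·(1+r) − $150.00.
Month 1: interest $44.75; balance after payment $2,894.75.
Month 2: interest $43.18; balance after payment $2,787.93.
Month 3: interest $41.59; balance after payment $2,679.52.

$2,679.52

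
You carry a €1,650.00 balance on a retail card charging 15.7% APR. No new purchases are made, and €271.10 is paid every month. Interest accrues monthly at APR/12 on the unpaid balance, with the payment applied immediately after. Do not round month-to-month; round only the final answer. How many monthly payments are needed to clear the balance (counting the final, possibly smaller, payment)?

Monthly rate r = 15.7%/12 = 1.30833% = 0.0130833.
Recurrence: B ← B·(1+r) − €271.10.
Month 1: interest €21.59; balance after payment €1,400.49.
Month 2: interest €18.32; balance after payment €1,147.71.
Closed form: n = −ln(1 − rB₀/P)/ln(1+r) = −ln(0.92037)/ln(1.01308) ≈ 6.384, so the balance reaches zero during payment 7.

7 months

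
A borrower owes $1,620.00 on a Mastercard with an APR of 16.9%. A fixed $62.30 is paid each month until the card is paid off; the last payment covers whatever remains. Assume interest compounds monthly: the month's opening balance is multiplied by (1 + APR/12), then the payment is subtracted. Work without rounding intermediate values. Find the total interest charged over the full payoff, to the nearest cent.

$411.65

Monthly rate r = 16.9%/12 = 1.40833% = 0.0140833.
Payoff takes n = ⌈−ln(1 − rB₀/P)/ln(1+r)⌉ = ⌈32.609⌉ = 33 payments; the last is $38.05.
Total paid = 32·$62.30 + $38.05 = $2,031.65.
Total interest = total paid − principal = $2,031.65 − $1,620.00 = $411.65.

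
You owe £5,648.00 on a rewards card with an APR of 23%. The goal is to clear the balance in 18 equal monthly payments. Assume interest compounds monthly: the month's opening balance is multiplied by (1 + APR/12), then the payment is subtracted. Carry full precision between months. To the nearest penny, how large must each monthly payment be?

£373.98

Monthly rate r = 23%/12 = 1.91667% = 0.0191667.
Level-payment amortization: P = B₀·r / (1 − (1+r)^(−n)) = 5648.00·0.0191667 / (1 − 1.01917^(−18)).
Denominator 1 − (1+r)^(−18) = 0.289463811.
P = 108.253 / 0.289463811 ≈ 373.98.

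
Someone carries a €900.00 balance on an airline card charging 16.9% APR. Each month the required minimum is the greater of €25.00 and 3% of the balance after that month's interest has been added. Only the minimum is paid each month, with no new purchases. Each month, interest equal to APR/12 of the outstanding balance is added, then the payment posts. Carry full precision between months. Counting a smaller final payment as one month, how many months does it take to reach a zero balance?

50 months

Monthly rate r = 16.9%/12 = 1.40833% = 0.0140833.
While 3% of the post-interest balance exceeds €25.00, each month B ← (B·(1+r))·(1 − 0.03), i.e. B shrinks by the factor (1+r)·0.97 = 0.98366.
This holds for months 1–6. Entering month 7 the balance is €815.30; 3% of the post-interest balance is now below €25.00, so the flat €25.00 minimum applies from here.
From month 7 a fixed €25.00 at rate r clears €815.30 in 44 more payments. Total: 6 + 44 = 50 months.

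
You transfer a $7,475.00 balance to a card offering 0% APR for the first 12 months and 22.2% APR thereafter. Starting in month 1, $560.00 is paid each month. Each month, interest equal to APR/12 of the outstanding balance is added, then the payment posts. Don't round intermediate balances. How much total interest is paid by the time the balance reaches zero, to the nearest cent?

$17.83

Promo months 1–12 at r₀ = 0%/12 = 0; months 13+ at r₁ = 22.2%/12 = 0.0185.
After month 12 (no interest yet): B = $7,475.00 − 12·$560.00 = $755.00.
Then at r₁ with $560.00/mo: n₂ = −ln(1 − r₁·B/P)/ln(1+r₁) ≈ 1.38 → 2 more payments.
Total paid = 13·$560.00 + $212.83 = $7,492.83; interest = $7,492.83 − $7,475.00 = $17.83.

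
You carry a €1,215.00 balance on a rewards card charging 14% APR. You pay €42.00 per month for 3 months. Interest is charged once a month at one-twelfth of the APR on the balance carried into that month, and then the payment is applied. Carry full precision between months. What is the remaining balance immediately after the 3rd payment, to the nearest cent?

Monthly rate r = 14%/12 = 1.16667% = 0.0116667.
Each month: B ← B·(1+r) − €42.00.
Month 1: interest €14.18; balance after payment €1,187.17.
Month 2: interest €13.85; balance after payment €1,159.03.
Month 3: interest €13.52; balance after payment €1,130.55.

€1,130.55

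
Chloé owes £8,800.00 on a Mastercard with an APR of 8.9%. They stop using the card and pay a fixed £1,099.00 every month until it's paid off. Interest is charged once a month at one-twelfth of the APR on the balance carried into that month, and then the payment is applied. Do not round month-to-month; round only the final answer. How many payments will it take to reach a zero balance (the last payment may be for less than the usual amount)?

Monthly rate r = 8.9%/12 = 0.741667% = 0.00741667.
Recurrence: B ← B·(1+r) − £1,099.00.
Month 1: interest £65.27; balance after payment £7,766.27.
Month 2: interest £57.60; balance after payment £6,724.87.
Closed form: n = −ln(1 − rB₀/P)/ln(1+r) = −ln(0.94061)/ln(1.00742) ≈ 8.285, so the balance reaches zero during payment 9.

9 months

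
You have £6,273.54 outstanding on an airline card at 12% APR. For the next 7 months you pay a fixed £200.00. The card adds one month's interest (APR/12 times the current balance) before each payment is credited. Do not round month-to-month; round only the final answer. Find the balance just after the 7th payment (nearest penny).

Monthly rate r = 12%/12 = 1% = 0.01.
Each month: B ← B·(1+r) − £200.00.
Month 1: interest £62.74; balance after payment £6,136.28.
Month 2: interest £61.36; balance after payment £5,997.64.
Month 3: interest £59.98; balance after payment £5,857.61.
Month 4: interest £58.58; balance after payment £5,716.19.
Month 5: interest £57.16; balance after payment £5,573.35.
Month 6: interest £55.73; balance after payment £5,429.09.
Month 7: interest £54.29; balance after payment £5,283.38.

£5,283.38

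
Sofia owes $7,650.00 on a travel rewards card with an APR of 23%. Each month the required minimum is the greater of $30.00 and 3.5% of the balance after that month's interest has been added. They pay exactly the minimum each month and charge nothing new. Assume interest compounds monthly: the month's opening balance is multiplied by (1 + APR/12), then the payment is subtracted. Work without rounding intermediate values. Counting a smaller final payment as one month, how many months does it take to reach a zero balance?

Monthly rate r = 23%/12 = 1.91667% = 0.0191667.
While 3.5% of the post-interest balance exceeds $30.00, each month B ← (B·(1+r))·(1 − 0.035), i.e. B shrinks by the factor (1+r)·0.965 = 0.9835.
This holds for months 1–133. Entering month 134 the balance is $836.39; 3.5% of the post-interest balance is now below $30.00, so the flat $30.00 minimum applies from here.
From month 134 a fixed $30.00 at rate r clears $836.39 in 41 more payments. Total: 133 + 41 = 174 months.

174 months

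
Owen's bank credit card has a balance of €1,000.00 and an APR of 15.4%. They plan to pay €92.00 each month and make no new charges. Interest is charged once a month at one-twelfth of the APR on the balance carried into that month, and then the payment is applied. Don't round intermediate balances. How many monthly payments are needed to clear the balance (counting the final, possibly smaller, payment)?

12 months

Monthly rate r = 15.4%/12 = 1.28333% = 0.0128333.
Recurrence: B ← B·(1+r) − €92.00.
Month 1: interest €12.83; balance after payment €920.83.
Month 2: interest €11.82; balance after payment €840.65.
Closed form: n = −ln(1 − rB₀/P)/ln(1+r) = −ln(0.86051)/ln(1.01283) ≈ 11.781, so the balance reaches zero during payment 12.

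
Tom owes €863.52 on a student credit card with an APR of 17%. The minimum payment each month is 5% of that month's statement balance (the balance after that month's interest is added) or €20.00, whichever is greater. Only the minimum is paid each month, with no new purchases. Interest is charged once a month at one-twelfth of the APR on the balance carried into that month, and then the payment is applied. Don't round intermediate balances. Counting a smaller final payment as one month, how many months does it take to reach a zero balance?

45 months

Monthly rate r = 17%/12 = 1.41667% = 0.0141667.
While 5% of the post-interest balance exceeds €20.00, each month B ← (B·(1+r))·(1 − 0.05), i.e. B shrinks by the factor (1+r)·0.95 = 0.96346.
This holds for months 1–22. Entering month 23 the balance is €380.71; 5% of the post-interest balance is now below €20.00, so the flat €20.00 minimum applies from here.
From month 23 a fixed €20.00 at rate r clears €380.71 in 23 more payments. Total: 22 + 23 = 45 months.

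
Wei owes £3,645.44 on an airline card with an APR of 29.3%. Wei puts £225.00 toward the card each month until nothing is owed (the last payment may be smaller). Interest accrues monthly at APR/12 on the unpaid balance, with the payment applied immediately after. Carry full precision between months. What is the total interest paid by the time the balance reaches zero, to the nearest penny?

Monthly rate r = 29.3%/12 = 2.44167% = 0.0244167.
Payoff takes n = ⌈−ln(1 − rB₀/P)/ln(1+r)⌉ = ⌈20.873⌉ = 21 payments; the last is £196.62.
Total paid = 20·£225.00 + £196.62 = £4,696.62.
Total interest = total paid − principal = £4,696.62 − £3,645.44 = £1,051.18.

£1,051.18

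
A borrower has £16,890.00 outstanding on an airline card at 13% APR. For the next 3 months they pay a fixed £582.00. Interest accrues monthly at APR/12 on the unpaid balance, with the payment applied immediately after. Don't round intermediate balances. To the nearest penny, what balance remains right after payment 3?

£15,679.91

Monthly rate r = 13%/12 = 1.08333% = 0.0108333.
Each month: B ← B·(1+r) − £582.00.
Month 1: interest £182.97; balance after payment £16,490.97.
Month 2: interest £178.65; balance after payment £16,087.63.
Month 3: interest £174.28; balance after payment £15,679.91.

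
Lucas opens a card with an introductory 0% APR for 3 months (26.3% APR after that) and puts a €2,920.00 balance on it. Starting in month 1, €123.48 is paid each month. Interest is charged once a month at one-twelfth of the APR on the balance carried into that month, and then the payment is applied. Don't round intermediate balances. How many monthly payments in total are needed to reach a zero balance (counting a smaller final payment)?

31 payments

Promo months 1–3 at r₀ = 0%/12 = 0; months 4+ at r₁ = 26.3%/12 = 0.0219167.
After month 3 (no interest yet): B = €2,920.00 − 3·€123.48 = €2,549.56.
Then at r₁ with €123.48/mo: n₂ = −ln(1 − r₁·B/P)/ln(1+r₁) ≈ 27.79 → 28 more payments.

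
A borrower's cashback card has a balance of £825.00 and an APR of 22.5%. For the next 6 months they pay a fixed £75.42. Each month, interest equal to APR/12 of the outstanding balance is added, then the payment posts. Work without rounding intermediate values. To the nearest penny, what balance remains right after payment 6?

£448.00

Monthly rate r = 22.5%/12 = 1.875% = 0.01875.
Each month: B ← B·(1+r) − £75.42.
Month 1: interest £15.47; balance after payment £765.05.
Month 2: interest £14.34; balance after payment £703.97.
Month 3: interest £13.20; balance after payment £641.75.
Month 4: interest £12.03; balance after payment £578.37.
Month 5: interest £10.84; balance after payment £513.79.
Month 6: interest £9.63; balance after payment £448.00.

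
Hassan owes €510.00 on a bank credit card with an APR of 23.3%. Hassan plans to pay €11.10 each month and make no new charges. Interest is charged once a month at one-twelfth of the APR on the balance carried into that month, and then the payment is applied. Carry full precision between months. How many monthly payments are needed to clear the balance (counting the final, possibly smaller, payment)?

116 payments

Monthly rate r = 23.3%/12 = 1.94167% = 0.0194167.
Recurrence: B ← B·(1+r) − €11.10.
Month 1: interest €9.90; balance after payment €508.80.
Month 2: interest €9.88; balance after payment €507.58.
Closed form: n = −ln(1 − rB₀/P)/ln(1+r) = −ln(0.10788)/ln(1.01942) ≈ 115.790, so the balance reaches zero during payment 116.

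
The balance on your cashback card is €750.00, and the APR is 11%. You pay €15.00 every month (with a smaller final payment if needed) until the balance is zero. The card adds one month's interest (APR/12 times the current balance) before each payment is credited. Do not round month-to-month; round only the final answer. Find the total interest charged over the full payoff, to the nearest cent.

Monthly rate r = 11%/12 = 0.916667% = 0.00916667.
Payoff takes n = ⌈−ln(1 − rB₀/P)/ln(1+r)⌉ = ⌈67.190⌉ = 68 payments; the last is €2.86.
Total paid = 67·€15.00 + €2.86 = €1,007.86.
Total interest = total paid − principal = €1,007.86 − €750.00 = €257.86.

€257.86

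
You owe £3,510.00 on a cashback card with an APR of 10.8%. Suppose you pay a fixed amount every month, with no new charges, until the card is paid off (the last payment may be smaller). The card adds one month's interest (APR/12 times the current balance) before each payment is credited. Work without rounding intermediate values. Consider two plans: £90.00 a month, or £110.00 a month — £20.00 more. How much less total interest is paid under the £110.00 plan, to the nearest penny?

£186.48

Monthly rate r = 10.8%/12 = 0.9% = 0.009.
At £90.00/mo: n = ⌈−ln(1 − rB₀/P)/ln(1+r)⌉ = 49 payments (last £22.73); total interest = total paid − £3,510.00 = £832.73.
At £110.00/mo: 38 payments (last £86.25); total interest £646.25.
Interest saved = £832.73 − £646.25 = £186.48.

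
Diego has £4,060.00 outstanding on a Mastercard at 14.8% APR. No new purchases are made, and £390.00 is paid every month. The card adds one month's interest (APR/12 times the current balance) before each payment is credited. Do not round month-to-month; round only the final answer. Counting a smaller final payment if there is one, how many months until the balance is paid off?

Monthly rate r = 14.8%/12 = 1.23333% = 0.0123333.
Recurrence: B ← B·(1+r) − £390.00.
Month 1: interest £50.07; balance after payment £3,720.07.
Month 2: interest £45.88; balance after payment £3,375.95.
Closed form: n = −ln(1 − rB₀/P)/ln(1+r) = −ln(0.87161)/ln(1.01233) ≈ 11.210, so the balance reaches zero during payment 12.

12 payments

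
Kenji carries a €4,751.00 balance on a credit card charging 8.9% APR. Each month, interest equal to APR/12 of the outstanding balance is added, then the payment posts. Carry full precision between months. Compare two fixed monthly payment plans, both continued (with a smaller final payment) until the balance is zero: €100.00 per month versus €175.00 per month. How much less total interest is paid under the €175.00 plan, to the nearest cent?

Monthly rate r = 8.9%/12 = 0.741667% = 0.00741667.
At €100.00/mo: n = ⌈−ln(1 − rB₀/P)/ln(1+r)⌉ = 59 payments (last €79.23); total interest = total paid − €4,751.00 = €1,128.23.
At €175.00/mo: 31 payments (last €74.90); total interest €573.90.
Interest saved = €1,128.23 − €573.90 = €554.33.

€554.33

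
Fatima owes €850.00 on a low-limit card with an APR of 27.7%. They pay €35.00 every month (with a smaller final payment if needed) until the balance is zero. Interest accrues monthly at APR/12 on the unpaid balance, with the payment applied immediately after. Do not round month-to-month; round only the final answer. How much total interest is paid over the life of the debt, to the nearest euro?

Monthly rate r = 27.7%/12 = 2.30833% = 0.0230833.
Payoff takes n = ⌈−ln(1 − rB₀/P)/ln(1+r)⌉ = ⌈36.034⌉ = 37 payments; the last is €1.21.
Total paid = 36·€35.00 + €1.21 = €1,261.21.
Total interest = total paid − principal = €1,261.21 − €850.00 = €411.21.

€411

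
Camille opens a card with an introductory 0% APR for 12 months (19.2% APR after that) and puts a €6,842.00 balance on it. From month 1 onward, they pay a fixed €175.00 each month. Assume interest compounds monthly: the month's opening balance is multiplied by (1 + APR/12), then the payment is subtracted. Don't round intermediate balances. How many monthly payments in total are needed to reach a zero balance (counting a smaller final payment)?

Promo months 1–12 at r₀ = 0%/12 = 0; months 13+ at r₁ = 19.2%/12 = 0.016.
After month 12 (no interest yet): B = €6,842.00 − 12·€175.00 = €4,742.00.
Then at r₁ with €175.00/mo: n₂ = −ln(1 − r₁·B/P)/ln(1+r₁) ≈ 35.81 → 36 more payments.

48 payments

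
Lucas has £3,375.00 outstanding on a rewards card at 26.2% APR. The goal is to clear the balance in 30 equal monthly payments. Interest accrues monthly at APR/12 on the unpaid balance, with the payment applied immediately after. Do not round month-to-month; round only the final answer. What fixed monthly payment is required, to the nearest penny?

£154.52

Monthly rate r = 26.2%/12 = 2.18333% = 0.0218333.
Level-payment amortization: P = B₀·r / (1 − (1+r)^(−n)) = 3375.00·0.0218333 / (1 − 1.02183^(−30)).
Denominator 1 − (1+r)^(−30) = 0.476883971.
P = 73.6875 / 0.476883971 ≈ 154.52.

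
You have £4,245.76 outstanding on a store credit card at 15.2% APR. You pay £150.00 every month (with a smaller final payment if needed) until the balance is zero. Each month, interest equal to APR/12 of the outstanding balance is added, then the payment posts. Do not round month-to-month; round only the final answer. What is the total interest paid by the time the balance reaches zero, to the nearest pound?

£1,045

Monthly rate r = 15.2%/12 = 1.26667% = 0.0126667.
Payoff takes n = ⌈−ln(1 − rB₀/P)/ln(1+r)⌉ = ⌈35.274⌉ = 36 payments; the last is £41.24.
Total paid = 35·£150.00 + £41.24 = £5,291.24.
Total interest = total paid − principal = £5,291.24 − £4,245.76 = £1,045.48.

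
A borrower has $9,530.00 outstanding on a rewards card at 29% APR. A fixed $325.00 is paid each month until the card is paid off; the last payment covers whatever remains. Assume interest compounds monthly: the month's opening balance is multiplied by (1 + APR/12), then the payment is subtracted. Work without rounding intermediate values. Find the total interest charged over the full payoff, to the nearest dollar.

$7,255

Monthly rate r = 29%/12 = 2.41667% = 0.0241667.
Payoff takes n = ⌈−ln(1 − rB₀/P)/ln(1+r)⌉ = ⌈51.643⌉ = 52 payments; the last is $209.89.
Total paid = 51·$325.00 + $209.89 = $16,784.89.
Total interest = total paid − principal = $16,784.89 − $9,530.00 = $7,254.89.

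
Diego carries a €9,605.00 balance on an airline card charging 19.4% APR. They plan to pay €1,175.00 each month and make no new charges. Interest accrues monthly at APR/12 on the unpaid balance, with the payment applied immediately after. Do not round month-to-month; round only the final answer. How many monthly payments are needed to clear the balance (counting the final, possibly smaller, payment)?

Monthly rate r = 19.4%/12 = 1.61667% = 0.0161667.
Recurrence: B ← B·(1+r) − €1,175.00.
Month 1: interest €155.28; balance after payment €8,585.28.
Month 2: interest €138.80; balance after payment €7,549.08.
Closed form: n = −ln(1 − rB₀/P)/ln(1+r) = −ln(0.86785)/ln(1.01617) ≈ 8.838, so the balance reaches zero during payment 9.

9 payments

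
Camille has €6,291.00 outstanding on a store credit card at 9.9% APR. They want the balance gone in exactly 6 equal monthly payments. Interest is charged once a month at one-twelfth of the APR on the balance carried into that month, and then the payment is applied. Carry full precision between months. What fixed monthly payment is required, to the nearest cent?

Monthly rate r = 9.9%/12 = 0.825% = 0.00825.
Level-payment amortization: P = B₀·r / (1 − (1+r)^(−n)) = 6291.00·0.00825 / (1 − 1.00825^(−6)).
Denominator 1 − (1+r)^(−6) = 0.0481015582.
P = 51.9008 / 0.0481015582 ≈ 1078.98.

€1,078.98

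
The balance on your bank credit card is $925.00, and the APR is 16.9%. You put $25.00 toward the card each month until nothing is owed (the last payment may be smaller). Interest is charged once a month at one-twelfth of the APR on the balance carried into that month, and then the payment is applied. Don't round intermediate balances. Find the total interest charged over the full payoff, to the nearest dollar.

$391

Monthly rate r = 16.9%/12 = 1.40833% = 0.0140833.
Payoff takes n = ⌈−ln(1 − rB₀/P)/ln(1+r)⌉ = ⌈52.644⌉ = 53 payments; the last is $16.14.
Total paid = 52·$25.00 + $16.14 = $1,316.14.
Total interest = total paid − principal = $1,316.14 − $925.00 = $391.14.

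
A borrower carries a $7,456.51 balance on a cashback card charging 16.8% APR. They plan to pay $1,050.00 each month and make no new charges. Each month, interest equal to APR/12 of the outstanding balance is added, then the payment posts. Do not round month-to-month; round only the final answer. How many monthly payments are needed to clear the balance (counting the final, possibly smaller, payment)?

8 payments

Monthly rate r = 16.8%/12 = 1.4% = 0.014.
Recurrence: B ← B·(1+r) − $1,050.00.
Month 1: interest $104.39; balance after payment $6,510.90.
Month 2: interest $91.15; balance after payment $5,552.05.
Closed form: n = −ln(1 − rB₀/P)/ln(1+r) = −ln(0.90058)/ln(1.014) ≈ 7.532, so the balance reaches zero during payment 8.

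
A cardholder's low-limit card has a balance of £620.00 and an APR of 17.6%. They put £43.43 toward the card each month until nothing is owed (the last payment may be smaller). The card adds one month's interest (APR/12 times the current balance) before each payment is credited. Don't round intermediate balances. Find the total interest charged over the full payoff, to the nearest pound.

Monthly rate r = 17.6%/12 = 1.46667% = 0.0146667.
Payoff takes n = ⌈−ln(1 − rB₀/P)/ln(1+r)⌉ = ⌈16.136⌉ = 17 payments; the last is £5.93.
Total paid = 16·£43.43 + £5.93 = £700.81.
Total interest = total paid − principal = £700.81 − £620.00 = £80.81.

£81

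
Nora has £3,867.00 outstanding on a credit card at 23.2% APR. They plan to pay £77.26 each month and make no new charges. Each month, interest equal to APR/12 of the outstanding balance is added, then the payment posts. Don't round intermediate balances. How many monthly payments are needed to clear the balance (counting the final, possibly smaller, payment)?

Monthly rate r = 23.2%/12 = 1.93333% = 0.0193333.
Recurrence: B ← B·(1+r) − £77.26.
Month 1: interest £74.76; balance after payment £3,864.50.
Month 2: interest £74.71; balance after payment £3,861.96.
Closed form: n = −ln(1 − rB₀/P)/ln(1+r) = −ln(0.032332)/ln(1.01933) ≈ 179.211, so the balance reaches zero during payment 180.

180 payments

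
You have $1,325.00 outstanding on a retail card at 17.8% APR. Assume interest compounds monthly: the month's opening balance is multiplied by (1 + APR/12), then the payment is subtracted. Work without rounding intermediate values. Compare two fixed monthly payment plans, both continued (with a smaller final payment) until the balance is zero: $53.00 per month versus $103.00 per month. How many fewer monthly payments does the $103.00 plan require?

17 fewer payments

Monthly rate r = 17.8%/12 = 1.48333% = 0.0148333.
At $53.00/mo: n = ⌈−ln(1 − rB₀/P)/ln(1+r)⌉ = 32 payments (last $24.94); total interest = total paid − $1,325.00 = $342.94.
At $103.00/mo: 15 payments (last $39.27); total interest $156.27.
Payments saved = 32 − 15 = 17.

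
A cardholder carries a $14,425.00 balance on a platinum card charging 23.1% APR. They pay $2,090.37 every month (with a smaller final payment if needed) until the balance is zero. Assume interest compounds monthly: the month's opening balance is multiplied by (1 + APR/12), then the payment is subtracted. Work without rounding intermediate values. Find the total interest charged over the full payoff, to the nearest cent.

Monthly rate r = 23.1%/12 = 1.925% = 0.01925.
Payoff takes n = ⌈−ln(1 − rB₀/P)/ln(1+r)⌉ = ⌈7.475⌉ = 8 payments; the last is $998.29.
Total paid = 7·$2,090.37 + $998.29 = $15,630.88.
Total interest = total paid − principal = $15,630.88 − $14,425.00 = $1,205.88.

$1,205.88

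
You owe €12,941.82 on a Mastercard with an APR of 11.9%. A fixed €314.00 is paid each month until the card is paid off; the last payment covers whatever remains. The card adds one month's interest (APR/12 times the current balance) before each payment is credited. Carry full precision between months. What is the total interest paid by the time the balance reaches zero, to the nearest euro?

Monthly rate r = 11.9%/12 = 0.991667% = 0.00991667.
Payoff takes n = ⌈−ln(1 − rB₀/P)/ln(1+r)⌉ = ⌈53.251⌉ = 54 payments; the last is €79.21.
Total paid = 53·€314.00 + €79.21 = €16,721.21.
Total interest = total paid − principal = €16,721.21 − €12,941.82 = €3,779.39.

€3,779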